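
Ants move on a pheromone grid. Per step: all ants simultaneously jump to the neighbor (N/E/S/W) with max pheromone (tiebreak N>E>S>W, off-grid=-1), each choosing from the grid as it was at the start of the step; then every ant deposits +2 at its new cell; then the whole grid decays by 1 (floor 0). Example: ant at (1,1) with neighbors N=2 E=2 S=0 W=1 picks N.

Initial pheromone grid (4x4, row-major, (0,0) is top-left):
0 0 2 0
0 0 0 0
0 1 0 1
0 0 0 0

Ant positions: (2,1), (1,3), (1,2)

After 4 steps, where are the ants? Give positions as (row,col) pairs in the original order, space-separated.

Step 1: ant0:(2,1)->N->(1,1) | ant1:(1,3)->S->(2,3) | ant2:(1,2)->N->(0,2)
  grid max=3 at (0,2)
Step 2: ant0:(1,1)->N->(0,1) | ant1:(2,3)->N->(1,3) | ant2:(0,2)->E->(0,3)
  grid max=2 at (0,2)
Step 3: ant0:(0,1)->E->(0,2) | ant1:(1,3)->N->(0,3) | ant2:(0,3)->W->(0,2)
  grid max=5 at (0,2)
Step 4: ant0:(0,2)->E->(0,3) | ant1:(0,3)->W->(0,2) | ant2:(0,2)->E->(0,3)
  grid max=6 at (0,2)

(0,3) (0,2) (0,3)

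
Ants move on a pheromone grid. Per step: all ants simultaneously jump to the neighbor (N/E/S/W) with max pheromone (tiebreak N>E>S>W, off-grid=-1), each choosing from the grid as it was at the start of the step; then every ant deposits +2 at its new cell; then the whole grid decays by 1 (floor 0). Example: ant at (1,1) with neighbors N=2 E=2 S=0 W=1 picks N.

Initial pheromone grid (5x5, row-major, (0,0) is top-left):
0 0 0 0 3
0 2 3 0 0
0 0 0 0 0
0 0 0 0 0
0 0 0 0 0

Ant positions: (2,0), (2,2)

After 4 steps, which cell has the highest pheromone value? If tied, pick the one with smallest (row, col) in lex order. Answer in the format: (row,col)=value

Answer: (1,1)=6

Derivation:
Step 1: ant0:(2,0)->N->(1,0) | ant1:(2,2)->N->(1,2)
  grid max=4 at (1,2)
Step 2: ant0:(1,0)->E->(1,1) | ant1:(1,2)->W->(1,1)
  grid max=4 at (1,1)
Step 3: ant0:(1,1)->E->(1,2) | ant1:(1,1)->E->(1,2)
  grid max=6 at (1,2)
Step 4: ant0:(1,2)->W->(1,1) | ant1:(1,2)->W->(1,1)
  grid max=6 at (1,1)
Final grid:
  0 0 0 0 0
  0 6 5 0 0
  0 0 0 0 0
  0 0 0 0 0
  0 0 0 0 0
Max pheromone 6 at (1,1)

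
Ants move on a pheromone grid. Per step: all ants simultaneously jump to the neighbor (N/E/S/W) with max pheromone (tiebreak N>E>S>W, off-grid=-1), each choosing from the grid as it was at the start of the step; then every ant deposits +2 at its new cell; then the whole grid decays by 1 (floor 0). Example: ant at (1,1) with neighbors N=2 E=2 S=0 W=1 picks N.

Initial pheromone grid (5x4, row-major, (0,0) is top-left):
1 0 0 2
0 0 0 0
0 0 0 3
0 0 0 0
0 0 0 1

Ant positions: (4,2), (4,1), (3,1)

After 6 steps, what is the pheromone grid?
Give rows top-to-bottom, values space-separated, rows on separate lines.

After step 1: ants at (4,3),(3,1),(2,1)
  0 0 0 1
  0 0 0 0
  0 1 0 2
  0 1 0 0
  0 0 0 2
After step 2: ants at (3,3),(2,1),(3,1)
  0 0 0 0
  0 0 0 0
  0 2 0 1
  0 2 0 1
  0 0 0 1
After step 3: ants at (2,3),(3,1),(2,1)
  0 0 0 0
  0 0 0 0
  0 3 0 2
  0 3 0 0
  0 0 0 0
After step 4: ants at (1,3),(2,1),(3,1)
  0 0 0 0
  0 0 0 1
  0 4 0 1
  0 4 0 0
  0 0 0 0
After step 5: ants at (2,3),(3,1),(2,1)
  0 0 0 0
  0 0 0 0
  0 5 0 2
  0 5 0 0
  0 0 0 0
After step 6: ants at (1,3),(2,1),(3,1)
  0 0 0 0
  0 0 0 1
  0 6 0 1
  0 6 0 0
  0 0 0 0

0 0 0 0
0 0 0 1
0 6 0 1
0 6 0 0
0 0 0 0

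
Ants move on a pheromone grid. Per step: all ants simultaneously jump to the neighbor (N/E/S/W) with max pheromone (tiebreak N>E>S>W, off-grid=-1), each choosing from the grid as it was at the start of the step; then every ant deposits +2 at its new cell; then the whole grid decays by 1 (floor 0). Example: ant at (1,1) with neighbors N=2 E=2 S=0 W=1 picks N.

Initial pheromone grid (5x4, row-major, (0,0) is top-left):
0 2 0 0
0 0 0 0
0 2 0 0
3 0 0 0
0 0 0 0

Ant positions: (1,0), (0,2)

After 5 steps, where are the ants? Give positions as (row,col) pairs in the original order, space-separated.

Step 1: ant0:(1,0)->N->(0,0) | ant1:(0,2)->W->(0,1)
  grid max=3 at (0,1)
Step 2: ant0:(0,0)->E->(0,1) | ant1:(0,1)->W->(0,0)
  grid max=4 at (0,1)
Step 3: ant0:(0,1)->W->(0,0) | ant1:(0,0)->E->(0,1)
  grid max=5 at (0,1)
Step 4: ant0:(0,0)->E->(0,1) | ant1:(0,1)->W->(0,0)
  grid max=6 at (0,1)
Step 5: ant0:(0,1)->W->(0,0) | ant1:(0,0)->E->(0,1)
  grid max=7 at (0,1)

(0,0) (0,1)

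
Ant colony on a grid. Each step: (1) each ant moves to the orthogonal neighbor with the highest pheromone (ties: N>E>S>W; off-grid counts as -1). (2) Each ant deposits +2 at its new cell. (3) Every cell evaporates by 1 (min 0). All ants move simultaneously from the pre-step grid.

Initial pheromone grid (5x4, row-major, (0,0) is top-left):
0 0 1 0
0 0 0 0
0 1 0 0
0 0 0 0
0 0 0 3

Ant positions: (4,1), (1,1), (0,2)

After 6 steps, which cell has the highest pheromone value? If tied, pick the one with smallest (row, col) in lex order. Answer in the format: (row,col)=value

Answer: (2,1)=7

Derivation:
Step 1: ant0:(4,1)->N->(3,1) | ant1:(1,1)->S->(2,1) | ant2:(0,2)->E->(0,3)
  grid max=2 at (2,1)
Step 2: ant0:(3,1)->N->(2,1) | ant1:(2,1)->S->(3,1) | ant2:(0,3)->S->(1,3)
  grid max=3 at (2,1)
Step 3: ant0:(2,1)->S->(3,1) | ant1:(3,1)->N->(2,1) | ant2:(1,3)->N->(0,3)
  grid max=4 at (2,1)
Step 4: ant0:(3,1)->N->(2,1) | ant1:(2,1)->S->(3,1) | ant2:(0,3)->S->(1,3)
  grid max=5 at (2,1)
Step 5: ant0:(2,1)->S->(3,1) | ant1:(3,1)->N->(2,1) | ant2:(1,3)->N->(0,3)
  grid max=6 at (2,1)
Step 6: ant0:(3,1)->N->(2,1) | ant1:(2,1)->S->(3,1) | ant2:(0,3)->S->(1,3)
  grid max=7 at (2,1)
Final grid:
  0 0 0 0
  0 0 0 1
  0 7 0 0
  0 6 0 0
  0 0 0 0
Max pheromone 7 at (2,1)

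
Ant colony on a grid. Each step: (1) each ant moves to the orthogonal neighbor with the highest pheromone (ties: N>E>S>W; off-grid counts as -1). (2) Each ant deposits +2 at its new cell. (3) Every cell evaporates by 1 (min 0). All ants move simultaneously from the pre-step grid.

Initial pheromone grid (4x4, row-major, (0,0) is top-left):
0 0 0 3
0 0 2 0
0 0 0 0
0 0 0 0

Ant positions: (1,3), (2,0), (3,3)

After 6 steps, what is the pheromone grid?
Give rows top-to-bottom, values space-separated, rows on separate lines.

After step 1: ants at (0,3),(1,0),(2,3)
  0 0 0 4
  1 0 1 0
  0 0 0 1
  0 0 0 0
After step 2: ants at (1,3),(0,0),(1,3)
  1 0 0 3
  0 0 0 3
  0 0 0 0
  0 0 0 0
After step 3: ants at (0,3),(0,1),(0,3)
  0 1 0 6
  0 0 0 2
  0 0 0 0
  0 0 0 0
After step 4: ants at (1,3),(0,2),(1,3)
  0 0 1 5
  0 0 0 5
  0 0 0 0
  0 0 0 0
After step 5: ants at (0,3),(0,3),(0,3)
  0 0 0 10
  0 0 0 4
  0 0 0 0
  0 0 0 0
After step 6: ants at (1,3),(1,3),(1,3)
  0 0 0 9
  0 0 0 9
  0 0 0 0
  0 0 0 0

0 0 0 9
0 0 0 9
0 0 0 0
0 0 0 0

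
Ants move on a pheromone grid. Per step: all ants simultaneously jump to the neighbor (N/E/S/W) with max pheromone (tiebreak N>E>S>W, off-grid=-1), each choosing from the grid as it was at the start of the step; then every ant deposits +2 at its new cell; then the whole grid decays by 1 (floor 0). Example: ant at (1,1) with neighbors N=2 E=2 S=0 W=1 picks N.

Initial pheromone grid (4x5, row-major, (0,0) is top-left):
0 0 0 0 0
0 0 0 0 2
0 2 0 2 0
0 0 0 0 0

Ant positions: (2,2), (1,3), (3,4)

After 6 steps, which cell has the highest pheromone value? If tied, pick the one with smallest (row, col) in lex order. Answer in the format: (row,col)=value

Answer: (1,4)=12

Derivation:
Step 1: ant0:(2,2)->E->(2,3) | ant1:(1,3)->E->(1,4) | ant2:(3,4)->N->(2,4)
  grid max=3 at (1,4)
Step 2: ant0:(2,3)->E->(2,4) | ant1:(1,4)->S->(2,4) | ant2:(2,4)->N->(1,4)
  grid max=4 at (1,4)
Step 3: ant0:(2,4)->N->(1,4) | ant1:(2,4)->N->(1,4) | ant2:(1,4)->S->(2,4)
  grid max=7 at (1,4)
Step 4: ant0:(1,4)->S->(2,4) | ant1:(1,4)->S->(2,4) | ant2:(2,4)->N->(1,4)
  grid max=8 at (1,4)
Step 5: ant0:(2,4)->N->(1,4) | ant1:(2,4)->N->(1,4) | ant2:(1,4)->S->(2,4)
  grid max=11 at (1,4)
Step 6: ant0:(1,4)->S->(2,4) | ant1:(1,4)->S->(2,4) | ant2:(2,4)->N->(1,4)
  grid max=12 at (1,4)
Final grid:
  0 0 0 0 0
  0 0 0 0 12
  0 0 0 0 12
  0 0 0 0 0
Max pheromone 12 at (1,4)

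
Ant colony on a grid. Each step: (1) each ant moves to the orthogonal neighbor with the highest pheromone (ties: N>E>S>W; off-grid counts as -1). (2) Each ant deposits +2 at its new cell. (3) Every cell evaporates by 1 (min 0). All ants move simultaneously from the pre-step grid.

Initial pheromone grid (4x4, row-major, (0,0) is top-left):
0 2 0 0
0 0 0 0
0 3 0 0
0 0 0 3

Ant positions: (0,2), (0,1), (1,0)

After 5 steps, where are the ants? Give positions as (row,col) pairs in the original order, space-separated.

Step 1: ant0:(0,2)->W->(0,1) | ant1:(0,1)->E->(0,2) | ant2:(1,0)->N->(0,0)
  grid max=3 at (0,1)
Step 2: ant0:(0,1)->E->(0,2) | ant1:(0,2)->W->(0,1) | ant2:(0,0)->E->(0,1)
  grid max=6 at (0,1)
Step 3: ant0:(0,2)->W->(0,1) | ant1:(0,1)->E->(0,2) | ant2:(0,1)->E->(0,2)
  grid max=7 at (0,1)
Step 4: ant0:(0,1)->E->(0,2) | ant1:(0,2)->W->(0,1) | ant2:(0,2)->W->(0,1)
  grid max=10 at (0,1)
Step 5: ant0:(0,2)->W->(0,1) | ant1:(0,1)->E->(0,2) | ant2:(0,1)->E->(0,2)
  grid max=11 at (0,1)

(0,1) (0,2) (0,2)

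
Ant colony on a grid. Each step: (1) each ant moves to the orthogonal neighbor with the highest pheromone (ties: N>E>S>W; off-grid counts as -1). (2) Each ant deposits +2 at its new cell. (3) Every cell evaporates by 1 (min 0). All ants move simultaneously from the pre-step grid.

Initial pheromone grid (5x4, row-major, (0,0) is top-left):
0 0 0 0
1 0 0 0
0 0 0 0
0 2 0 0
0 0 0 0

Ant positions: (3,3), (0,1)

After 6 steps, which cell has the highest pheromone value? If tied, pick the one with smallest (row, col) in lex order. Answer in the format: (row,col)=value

Answer: (0,3)=5

Derivation:
Step 1: ant0:(3,3)->N->(2,3) | ant1:(0,1)->E->(0,2)
  grid max=1 at (0,2)
Step 2: ant0:(2,3)->N->(1,3) | ant1:(0,2)->E->(0,3)
  grid max=1 at (0,3)
Step 3: ant0:(1,3)->N->(0,3) | ant1:(0,3)->S->(1,3)
  grid max=2 at (0,3)
Step 4: ant0:(0,3)->S->(1,3) | ant1:(1,3)->N->(0,3)
  grid max=3 at (0,3)
Step 5: ant0:(1,3)->N->(0,3) | ant1:(0,3)->S->(1,3)
  grid max=4 at (0,3)
Step 6: ant0:(0,3)->S->(1,3) | ant1:(1,3)->N->(0,3)
  grid max=5 at (0,3)
Final grid:
  0 0 0 5
  0 0 0 5
  0 0 0 0
  0 0 0 0
  0 0 0 0
Max pheromone 5 at (0,3)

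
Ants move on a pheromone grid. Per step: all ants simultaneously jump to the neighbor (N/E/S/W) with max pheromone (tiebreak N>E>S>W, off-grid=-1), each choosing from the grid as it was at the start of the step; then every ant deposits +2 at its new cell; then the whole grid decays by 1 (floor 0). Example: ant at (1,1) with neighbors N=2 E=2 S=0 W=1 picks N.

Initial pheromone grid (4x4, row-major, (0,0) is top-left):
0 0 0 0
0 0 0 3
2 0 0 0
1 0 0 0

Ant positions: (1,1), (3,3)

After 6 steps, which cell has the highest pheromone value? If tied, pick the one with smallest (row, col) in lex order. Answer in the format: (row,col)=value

Answer: (1,3)=7

Derivation:
Step 1: ant0:(1,1)->N->(0,1) | ant1:(3,3)->N->(2,3)
  grid max=2 at (1,3)
Step 2: ant0:(0,1)->E->(0,2) | ant1:(2,3)->N->(1,3)
  grid max=3 at (1,3)
Step 3: ant0:(0,2)->E->(0,3) | ant1:(1,3)->N->(0,3)
  grid max=3 at (0,3)
Step 4: ant0:(0,3)->S->(1,3) | ant1:(0,3)->S->(1,3)
  grid max=5 at (1,3)
Step 5: ant0:(1,3)->N->(0,3) | ant1:(1,3)->N->(0,3)
  grid max=5 at (0,3)
Step 6: ant0:(0,3)->S->(1,3) | ant1:(0,3)->S->(1,3)
  grid max=7 at (1,3)
Final grid:
  0 0 0 4
  0 0 0 7
  0 0 0 0
  0 0 0 0
Max pheromone 7 at (1,3)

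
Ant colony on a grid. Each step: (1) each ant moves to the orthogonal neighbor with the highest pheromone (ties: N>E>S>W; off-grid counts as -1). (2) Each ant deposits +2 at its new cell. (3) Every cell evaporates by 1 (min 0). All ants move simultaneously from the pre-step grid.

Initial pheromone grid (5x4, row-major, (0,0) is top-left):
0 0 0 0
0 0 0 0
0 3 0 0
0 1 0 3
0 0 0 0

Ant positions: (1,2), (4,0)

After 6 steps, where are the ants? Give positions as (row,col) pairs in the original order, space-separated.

Step 1: ant0:(1,2)->N->(0,2) | ant1:(4,0)->N->(3,0)
  grid max=2 at (2,1)
Step 2: ant0:(0,2)->E->(0,3) | ant1:(3,0)->N->(2,0)
  grid max=1 at (0,3)
Step 3: ant0:(0,3)->S->(1,3) | ant1:(2,0)->E->(2,1)
  grid max=2 at (2,1)
Step 4: ant0:(1,3)->N->(0,3) | ant1:(2,1)->N->(1,1)
  grid max=1 at (0,3)
Step 5: ant0:(0,3)->S->(1,3) | ant1:(1,1)->S->(2,1)
  grid max=2 at (2,1)
Step 6: ant0:(1,3)->N->(0,3) | ant1:(2,1)->N->(1,1)
  grid max=1 at (0,3)

(0,3) (1,1)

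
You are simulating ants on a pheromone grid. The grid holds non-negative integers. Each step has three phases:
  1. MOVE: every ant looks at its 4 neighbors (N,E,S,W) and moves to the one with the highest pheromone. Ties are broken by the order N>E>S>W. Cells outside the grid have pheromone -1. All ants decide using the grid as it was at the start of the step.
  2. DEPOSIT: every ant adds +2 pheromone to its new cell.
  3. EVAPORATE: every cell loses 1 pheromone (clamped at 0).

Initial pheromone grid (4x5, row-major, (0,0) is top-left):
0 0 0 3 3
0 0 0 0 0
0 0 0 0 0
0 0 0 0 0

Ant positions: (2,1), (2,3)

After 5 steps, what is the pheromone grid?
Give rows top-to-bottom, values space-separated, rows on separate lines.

After step 1: ants at (1,1),(1,3)
  0 0 0 2 2
  0 1 0 1 0
  0 0 0 0 0
  0 0 0 0 0
After step 2: ants at (0,1),(0,3)
  0 1 0 3 1
  0 0 0 0 0
  0 0 0 0 0
  0 0 0 0 0
After step 3: ants at (0,2),(0,4)
  0 0 1 2 2
  0 0 0 0 0
  0 0 0 0 0
  0 0 0 0 0
After step 4: ants at (0,3),(0,3)
  0 0 0 5 1
  0 0 0 0 0
  0 0 0 0 0
  0 0 0 0 0
After step 5: ants at (0,4),(0,4)
  0 0 0 4 4
  0 0 0 0 0
  0 0 0 0 0
  0 0 0 0 0

0 0 0 4 4
0 0 0 0 0
0 0 0 0 0
0 0 0 0 0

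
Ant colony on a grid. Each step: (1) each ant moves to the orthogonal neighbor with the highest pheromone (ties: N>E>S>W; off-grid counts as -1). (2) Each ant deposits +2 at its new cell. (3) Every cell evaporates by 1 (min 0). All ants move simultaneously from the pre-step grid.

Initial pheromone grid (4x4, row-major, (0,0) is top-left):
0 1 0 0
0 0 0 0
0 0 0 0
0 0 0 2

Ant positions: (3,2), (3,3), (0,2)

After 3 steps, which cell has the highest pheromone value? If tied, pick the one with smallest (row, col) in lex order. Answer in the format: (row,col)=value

Answer: (3,3)=5

Derivation:
Step 1: ant0:(3,2)->E->(3,3) | ant1:(3,3)->N->(2,3) | ant2:(0,2)->W->(0,1)
  grid max=3 at (3,3)
Step 2: ant0:(3,3)->N->(2,3) | ant1:(2,3)->S->(3,3) | ant2:(0,1)->E->(0,2)
  grid max=4 at (3,3)
Step 3: ant0:(2,3)->S->(3,3) | ant1:(3,3)->N->(2,3) | ant2:(0,2)->W->(0,1)
  grid max=5 at (3,3)
Final grid:
  0 2 0 0
  0 0 0 0
  0 0 0 3
  0 0 0 5
Max pheromone 5 at (3,3)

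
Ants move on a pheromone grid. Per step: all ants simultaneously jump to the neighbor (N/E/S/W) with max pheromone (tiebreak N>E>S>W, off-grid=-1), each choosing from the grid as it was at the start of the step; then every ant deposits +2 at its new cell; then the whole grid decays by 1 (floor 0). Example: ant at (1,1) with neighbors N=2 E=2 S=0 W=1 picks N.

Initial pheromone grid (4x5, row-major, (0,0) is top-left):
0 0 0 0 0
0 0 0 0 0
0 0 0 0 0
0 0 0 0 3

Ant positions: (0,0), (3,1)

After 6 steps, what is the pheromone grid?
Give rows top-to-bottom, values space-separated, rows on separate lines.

After step 1: ants at (0,1),(2,1)
  0 1 0 0 0
  0 0 0 0 0
  0 1 0 0 0
  0 0 0 0 2
After step 2: ants at (0,2),(1,1)
  0 0 1 0 0
  0 1 0 0 0
  0 0 0 0 0
  0 0 0 0 1
After step 3: ants at (0,3),(0,1)
  0 1 0 1 0
  0 0 0 0 0
  0 0 0 0 0
  0 0 0 0 0
After step 4: ants at (0,4),(0,2)
  0 0 1 0 1
  0 0 0 0 0
  0 0 0 0 0
  0 0 0 0 0
After step 5: ants at (1,4),(0,3)
  0 0 0 1 0
  0 0 0 0 1
  0 0 0 0 0
  0 0 0 0 0
After step 6: ants at (0,4),(0,4)
  0 0 0 0 3
  0 0 0 0 0
  0 0 0 0 0
  0 0 0 0 0

0 0 0 0 3
0 0 0 0 0
0 0 0 0 0
0 0 0 0 0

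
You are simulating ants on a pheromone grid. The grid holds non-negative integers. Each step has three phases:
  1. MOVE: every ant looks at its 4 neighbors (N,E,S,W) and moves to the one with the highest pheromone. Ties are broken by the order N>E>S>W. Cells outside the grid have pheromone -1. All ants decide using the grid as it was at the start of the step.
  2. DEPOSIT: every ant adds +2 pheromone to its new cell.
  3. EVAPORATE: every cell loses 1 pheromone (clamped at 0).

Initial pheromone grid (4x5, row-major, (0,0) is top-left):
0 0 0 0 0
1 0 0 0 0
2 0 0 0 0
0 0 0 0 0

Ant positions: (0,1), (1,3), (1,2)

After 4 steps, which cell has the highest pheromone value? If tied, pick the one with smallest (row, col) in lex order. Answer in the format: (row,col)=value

Answer: (0,2)=8

Derivation:
Step 1: ant0:(0,1)->E->(0,2) | ant1:(1,3)->N->(0,3) | ant2:(1,2)->N->(0,2)
  grid max=3 at (0,2)
Step 2: ant0:(0,2)->E->(0,3) | ant1:(0,3)->W->(0,2) | ant2:(0,2)->E->(0,3)
  grid max=4 at (0,2)
Step 3: ant0:(0,3)->W->(0,2) | ant1:(0,2)->E->(0,3) | ant2:(0,3)->W->(0,2)
  grid max=7 at (0,2)
Step 4: ant0:(0,2)->E->(0,3) | ant1:(0,3)->W->(0,2) | ant2:(0,2)->E->(0,3)
  grid max=8 at (0,2)
Final grid:
  0 0 8 8 0
  0 0 0 0 0
  0 0 0 0 0
  0 0 0 0 0
Max pheromone 8 at (0,2)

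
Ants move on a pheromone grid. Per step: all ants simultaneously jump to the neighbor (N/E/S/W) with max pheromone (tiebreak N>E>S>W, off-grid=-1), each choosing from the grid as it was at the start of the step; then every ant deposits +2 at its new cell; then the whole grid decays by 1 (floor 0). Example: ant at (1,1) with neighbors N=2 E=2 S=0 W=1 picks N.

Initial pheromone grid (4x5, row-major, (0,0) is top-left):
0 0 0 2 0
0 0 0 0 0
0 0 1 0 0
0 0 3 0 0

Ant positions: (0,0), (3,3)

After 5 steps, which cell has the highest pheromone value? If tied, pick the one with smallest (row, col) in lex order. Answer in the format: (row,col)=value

Step 1: ant0:(0,0)->E->(0,1) | ant1:(3,3)->W->(3,2)
  grid max=4 at (3,2)
Step 2: ant0:(0,1)->E->(0,2) | ant1:(3,2)->N->(2,2)
  grid max=3 at (3,2)
Step 3: ant0:(0,2)->E->(0,3) | ant1:(2,2)->S->(3,2)
  grid max=4 at (3,2)
Step 4: ant0:(0,3)->E->(0,4) | ant1:(3,2)->N->(2,2)
  grid max=3 at (3,2)
Step 5: ant0:(0,4)->S->(1,4) | ant1:(2,2)->S->(3,2)
  grid max=4 at (3,2)
Final grid:
  0 0 0 0 0
  0 0 0 0 1
  0 0 0 0 0
  0 0 4 0 0
Max pheromone 4 at (3,2)

Answer: (3,2)=4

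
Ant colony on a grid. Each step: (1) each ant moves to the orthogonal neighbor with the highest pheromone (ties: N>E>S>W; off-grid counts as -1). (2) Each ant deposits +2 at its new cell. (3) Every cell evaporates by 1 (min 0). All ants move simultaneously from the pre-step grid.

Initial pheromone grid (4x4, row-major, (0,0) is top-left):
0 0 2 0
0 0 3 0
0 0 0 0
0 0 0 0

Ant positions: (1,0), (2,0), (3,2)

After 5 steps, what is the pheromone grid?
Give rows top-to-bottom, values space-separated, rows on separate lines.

After step 1: ants at (0,0),(1,0),(2,2)
  1 0 1 0
  1 0 2 0
  0 0 1 0
  0 0 0 0
After step 2: ants at (1,0),(0,0),(1,2)
  2 0 0 0
  2 0 3 0
  0 0 0 0
  0 0 0 0
After step 3: ants at (0,0),(1,0),(0,2)
  3 0 1 0
  3 0 2 0
  0 0 0 0
  0 0 0 0
After step 4: ants at (1,0),(0,0),(1,2)
  4 0 0 0
  4 0 3 0
  0 0 0 0
  0 0 0 0
After step 5: ants at (0,0),(1,0),(0,2)
  5 0 1 0
  5 0 2 0
  0 0 0 0
  0 0 0 0

5 0 1 0
5 0 2 0
0 0 0 0
0 0 0 0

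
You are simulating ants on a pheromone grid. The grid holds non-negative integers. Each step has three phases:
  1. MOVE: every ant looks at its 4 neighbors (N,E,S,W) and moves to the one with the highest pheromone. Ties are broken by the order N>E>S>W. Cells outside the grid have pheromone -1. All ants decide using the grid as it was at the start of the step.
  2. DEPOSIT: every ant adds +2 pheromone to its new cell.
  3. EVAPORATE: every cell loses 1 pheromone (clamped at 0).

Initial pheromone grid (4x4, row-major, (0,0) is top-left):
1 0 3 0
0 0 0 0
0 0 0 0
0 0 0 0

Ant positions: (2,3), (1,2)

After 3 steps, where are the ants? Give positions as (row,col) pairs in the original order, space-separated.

Step 1: ant0:(2,3)->N->(1,3) | ant1:(1,2)->N->(0,2)
  grid max=4 at (0,2)
Step 2: ant0:(1,3)->N->(0,3) | ant1:(0,2)->E->(0,3)
  grid max=3 at (0,2)
Step 3: ant0:(0,3)->W->(0,2) | ant1:(0,3)->W->(0,2)
  grid max=6 at (0,2)

(0,2) (0,2)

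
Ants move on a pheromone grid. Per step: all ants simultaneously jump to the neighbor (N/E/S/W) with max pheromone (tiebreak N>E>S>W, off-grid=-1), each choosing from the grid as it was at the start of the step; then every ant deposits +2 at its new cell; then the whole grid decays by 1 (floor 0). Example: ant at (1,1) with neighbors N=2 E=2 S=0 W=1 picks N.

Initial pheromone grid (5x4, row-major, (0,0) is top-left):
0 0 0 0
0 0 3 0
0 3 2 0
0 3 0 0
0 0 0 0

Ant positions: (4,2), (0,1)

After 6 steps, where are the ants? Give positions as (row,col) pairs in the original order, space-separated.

Step 1: ant0:(4,2)->N->(3,2) | ant1:(0,1)->E->(0,2)
  grid max=2 at (1,2)
Step 2: ant0:(3,2)->W->(3,1) | ant1:(0,2)->S->(1,2)
  grid max=3 at (1,2)
Step 3: ant0:(3,1)->N->(2,1) | ant1:(1,2)->N->(0,2)
  grid max=2 at (1,2)
Step 4: ant0:(2,1)->S->(3,1) | ant1:(0,2)->S->(1,2)
  grid max=3 at (1,2)
Step 5: ant0:(3,1)->N->(2,1) | ant1:(1,2)->N->(0,2)
  grid max=2 at (1,2)
Step 6: ant0:(2,1)->S->(3,1) | ant1:(0,2)->S->(1,2)
  grid max=3 at (1,2)

(3,1) (1,2)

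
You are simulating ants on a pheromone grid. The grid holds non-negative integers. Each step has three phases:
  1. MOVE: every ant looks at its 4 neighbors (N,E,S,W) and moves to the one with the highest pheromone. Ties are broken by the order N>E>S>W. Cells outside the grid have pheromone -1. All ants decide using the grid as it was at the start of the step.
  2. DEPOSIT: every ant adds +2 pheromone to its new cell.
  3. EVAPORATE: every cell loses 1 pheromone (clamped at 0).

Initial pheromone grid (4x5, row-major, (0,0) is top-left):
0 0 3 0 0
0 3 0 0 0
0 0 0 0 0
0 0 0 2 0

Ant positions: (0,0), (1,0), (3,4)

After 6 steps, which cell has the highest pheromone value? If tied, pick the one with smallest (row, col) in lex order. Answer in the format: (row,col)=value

Step 1: ant0:(0,0)->E->(0,1) | ant1:(1,0)->E->(1,1) | ant2:(3,4)->W->(3,3)
  grid max=4 at (1,1)
Step 2: ant0:(0,1)->S->(1,1) | ant1:(1,1)->N->(0,1) | ant2:(3,3)->N->(2,3)
  grid max=5 at (1,1)
Step 3: ant0:(1,1)->N->(0,1) | ant1:(0,1)->S->(1,1) | ant2:(2,3)->S->(3,3)
  grid max=6 at (1,1)
Step 4: ant0:(0,1)->S->(1,1) | ant1:(1,1)->N->(0,1) | ant2:(3,3)->N->(2,3)
  grid max=7 at (1,1)
Step 5: ant0:(1,1)->N->(0,1) | ant1:(0,1)->S->(1,1) | ant2:(2,3)->S->(3,3)
  grid max=8 at (1,1)
Step 6: ant0:(0,1)->S->(1,1) | ant1:(1,1)->N->(0,1) | ant2:(3,3)->N->(2,3)
  grid max=9 at (1,1)
Final grid:
  0 6 0 0 0
  0 9 0 0 0
  0 0 0 1 0
  0 0 0 2 0
Max pheromone 9 at (1,1)

Answer: (1,1)=9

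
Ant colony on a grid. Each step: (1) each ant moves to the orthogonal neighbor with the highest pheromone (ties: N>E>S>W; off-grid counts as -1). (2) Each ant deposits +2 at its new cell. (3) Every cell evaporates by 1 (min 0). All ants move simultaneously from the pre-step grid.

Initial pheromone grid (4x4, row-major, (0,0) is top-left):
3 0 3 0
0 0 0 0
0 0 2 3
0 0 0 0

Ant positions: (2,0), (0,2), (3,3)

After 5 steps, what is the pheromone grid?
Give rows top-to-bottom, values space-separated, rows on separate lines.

After step 1: ants at (1,0),(0,3),(2,3)
  2 0 2 1
  1 0 0 0
  0 0 1 4
  0 0 0 0
After step 2: ants at (0,0),(0,2),(2,2)
  3 0 3 0
  0 0 0 0
  0 0 2 3
  0 0 0 0
After step 3: ants at (0,1),(0,3),(2,3)
  2 1 2 1
  0 0 0 0
  0 0 1 4
  0 0 0 0
After step 4: ants at (0,2),(0,2),(2,2)
  1 0 5 0
  0 0 0 0
  0 0 2 3
  0 0 0 0
After step 5: ants at (0,3),(0,3),(2,3)
  0 0 4 3
  0 0 0 0
  0 0 1 4
  0 0 0 0

0 0 4 3
0 0 0 0
0 0 1 4
0 0 0 0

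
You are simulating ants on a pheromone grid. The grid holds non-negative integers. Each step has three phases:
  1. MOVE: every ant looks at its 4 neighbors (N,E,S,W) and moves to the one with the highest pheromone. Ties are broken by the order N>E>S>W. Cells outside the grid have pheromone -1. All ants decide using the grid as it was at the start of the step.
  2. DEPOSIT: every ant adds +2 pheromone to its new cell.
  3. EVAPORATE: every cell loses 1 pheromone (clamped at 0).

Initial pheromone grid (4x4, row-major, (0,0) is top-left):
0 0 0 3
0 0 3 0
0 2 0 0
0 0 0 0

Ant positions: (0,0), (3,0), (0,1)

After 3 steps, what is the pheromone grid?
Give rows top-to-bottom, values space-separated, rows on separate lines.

After step 1: ants at (0,1),(2,0),(0,2)
  0 1 1 2
  0 0 2 0
  1 1 0 0
  0 0 0 0
After step 2: ants at (0,2),(2,1),(0,3)
  0 0 2 3
  0 0 1 0
  0 2 0 0
  0 0 0 0
After step 3: ants at (0,3),(1,1),(0,2)
  0 0 3 4
  0 1 0 0
  0 1 0 0
  0 0 0 0

0 0 3 4
0 1 0 0
0 1 0 0
0 0 0 0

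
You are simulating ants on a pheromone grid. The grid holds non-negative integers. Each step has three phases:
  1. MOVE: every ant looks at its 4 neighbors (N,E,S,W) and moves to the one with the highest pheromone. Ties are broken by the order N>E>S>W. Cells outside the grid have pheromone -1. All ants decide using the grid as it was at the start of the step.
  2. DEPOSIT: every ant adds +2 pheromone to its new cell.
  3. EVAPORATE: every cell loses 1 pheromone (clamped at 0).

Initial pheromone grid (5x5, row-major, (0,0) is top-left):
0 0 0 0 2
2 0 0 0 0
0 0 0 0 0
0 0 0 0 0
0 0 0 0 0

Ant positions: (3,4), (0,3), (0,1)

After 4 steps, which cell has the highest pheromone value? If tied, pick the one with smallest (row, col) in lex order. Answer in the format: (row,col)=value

Answer: (1,4)=7

Derivation:
Step 1: ant0:(3,4)->N->(2,4) | ant1:(0,3)->E->(0,4) | ant2:(0,1)->E->(0,2)
  grid max=3 at (0,4)
Step 2: ant0:(2,4)->N->(1,4) | ant1:(0,4)->S->(1,4) | ant2:(0,2)->E->(0,3)
  grid max=3 at (1,4)
Step 3: ant0:(1,4)->N->(0,4) | ant1:(1,4)->N->(0,4) | ant2:(0,3)->E->(0,4)
  grid max=7 at (0,4)
Step 4: ant0:(0,4)->S->(1,4) | ant1:(0,4)->S->(1,4) | ant2:(0,4)->S->(1,4)
  grid max=7 at (1,4)
Final grid:
  0 0 0 0 6
  0 0 0 0 7
  0 0 0 0 0
  0 0 0 0 0
  0 0 0 0 0
Max pheromone 7 at (1,4)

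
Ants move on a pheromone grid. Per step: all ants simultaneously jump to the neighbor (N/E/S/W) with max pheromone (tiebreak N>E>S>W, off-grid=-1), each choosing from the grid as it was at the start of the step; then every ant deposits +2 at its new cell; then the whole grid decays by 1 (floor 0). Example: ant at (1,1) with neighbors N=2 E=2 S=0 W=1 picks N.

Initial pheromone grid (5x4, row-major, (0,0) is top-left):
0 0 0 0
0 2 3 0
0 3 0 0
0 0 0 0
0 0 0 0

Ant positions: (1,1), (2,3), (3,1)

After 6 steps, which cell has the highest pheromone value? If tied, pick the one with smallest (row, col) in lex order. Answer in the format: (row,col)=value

Step 1: ant0:(1,1)->E->(1,2) | ant1:(2,3)->N->(1,3) | ant2:(3,1)->N->(2,1)
  grid max=4 at (1,2)
Step 2: ant0:(1,2)->E->(1,3) | ant1:(1,3)->W->(1,2) | ant2:(2,1)->N->(1,1)
  grid max=5 at (1,2)
Step 3: ant0:(1,3)->W->(1,2) | ant1:(1,2)->E->(1,3) | ant2:(1,1)->E->(1,2)
  grid max=8 at (1,2)
Step 4: ant0:(1,2)->E->(1,3) | ant1:(1,3)->W->(1,2) | ant2:(1,2)->E->(1,3)
  grid max=9 at (1,2)
Step 5: ant0:(1,3)->W->(1,2) | ant1:(1,2)->E->(1,3) | ant2:(1,3)->W->(1,2)
  grid max=12 at (1,2)
Step 6: ant0:(1,2)->E->(1,3) | ant1:(1,3)->W->(1,2) | ant2:(1,2)->E->(1,3)
  grid max=13 at (1,2)
Final grid:
  0 0 0 0
  0 0 13 10
  0 0 0 0
  0 0 0 0
  0 0 0 0
Max pheromone 13 at (1,2)

Answer: (1,2)=13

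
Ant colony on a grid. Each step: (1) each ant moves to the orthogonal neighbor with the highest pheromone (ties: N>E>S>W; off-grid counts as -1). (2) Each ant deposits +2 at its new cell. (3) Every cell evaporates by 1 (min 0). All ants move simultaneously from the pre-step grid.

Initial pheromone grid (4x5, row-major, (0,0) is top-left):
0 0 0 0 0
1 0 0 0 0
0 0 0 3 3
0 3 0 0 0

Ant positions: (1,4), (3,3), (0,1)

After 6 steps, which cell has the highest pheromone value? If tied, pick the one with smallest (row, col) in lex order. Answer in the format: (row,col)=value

Answer: (2,3)=11

Derivation:
Step 1: ant0:(1,4)->S->(2,4) | ant1:(3,3)->N->(2,3) | ant2:(0,1)->E->(0,2)
  grid max=4 at (2,3)
Step 2: ant0:(2,4)->W->(2,3) | ant1:(2,3)->E->(2,4) | ant2:(0,2)->E->(0,3)
  grid max=5 at (2,3)
Step 3: ant0:(2,3)->E->(2,4) | ant1:(2,4)->W->(2,3) | ant2:(0,3)->E->(0,4)
  grid max=6 at (2,3)
Step 4: ant0:(2,4)->W->(2,3) | ant1:(2,3)->E->(2,4) | ant2:(0,4)->S->(1,4)
  grid max=7 at (2,3)
Step 5: ant0:(2,3)->E->(2,4) | ant1:(2,4)->W->(2,3) | ant2:(1,4)->S->(2,4)
  grid max=10 at (2,4)
Step 6: ant0:(2,4)->W->(2,3) | ant1:(2,3)->E->(2,4) | ant2:(2,4)->W->(2,3)
  grid max=11 at (2,3)
Final grid:
  0 0 0 0 0
  0 0 0 0 0
  0 0 0 11 11
  0 0 0 0 0
Max pheromone 11 at (2,3)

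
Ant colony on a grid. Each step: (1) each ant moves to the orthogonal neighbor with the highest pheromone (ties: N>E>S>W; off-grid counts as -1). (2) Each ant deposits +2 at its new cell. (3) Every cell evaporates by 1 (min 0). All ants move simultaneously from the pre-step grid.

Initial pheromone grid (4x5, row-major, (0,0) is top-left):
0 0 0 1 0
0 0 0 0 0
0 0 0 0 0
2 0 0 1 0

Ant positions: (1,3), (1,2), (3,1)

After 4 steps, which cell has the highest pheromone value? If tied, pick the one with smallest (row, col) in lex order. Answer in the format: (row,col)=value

Answer: (0,3)=5

Derivation:
Step 1: ant0:(1,3)->N->(0,3) | ant1:(1,2)->N->(0,2) | ant2:(3,1)->W->(3,0)
  grid max=3 at (3,0)
Step 2: ant0:(0,3)->W->(0,2) | ant1:(0,2)->E->(0,3) | ant2:(3,0)->N->(2,0)
  grid max=3 at (0,3)
Step 3: ant0:(0,2)->E->(0,3) | ant1:(0,3)->W->(0,2) | ant2:(2,0)->S->(3,0)
  grid max=4 at (0,3)
Step 4: ant0:(0,3)->W->(0,2) | ant1:(0,2)->E->(0,3) | ant2:(3,0)->N->(2,0)
  grid max=5 at (0,3)
Final grid:
  0 0 4 5 0
  0 0 0 0 0
  1 0 0 0 0
  2 0 0 0 0
Max pheromone 5 at (0,3)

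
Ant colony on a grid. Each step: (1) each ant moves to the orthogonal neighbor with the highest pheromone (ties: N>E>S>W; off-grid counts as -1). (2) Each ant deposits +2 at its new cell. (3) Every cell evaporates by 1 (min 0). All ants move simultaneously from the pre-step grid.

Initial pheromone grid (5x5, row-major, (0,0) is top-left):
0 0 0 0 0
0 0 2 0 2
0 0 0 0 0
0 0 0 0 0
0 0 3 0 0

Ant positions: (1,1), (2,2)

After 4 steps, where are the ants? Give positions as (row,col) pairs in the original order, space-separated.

Step 1: ant0:(1,1)->E->(1,2) | ant1:(2,2)->N->(1,2)
  grid max=5 at (1,2)
Step 2: ant0:(1,2)->N->(0,2) | ant1:(1,2)->N->(0,2)
  grid max=4 at (1,2)
Step 3: ant0:(0,2)->S->(1,2) | ant1:(0,2)->S->(1,2)
  grid max=7 at (1,2)
Step 4: ant0:(1,2)->N->(0,2) | ant1:(1,2)->N->(0,2)
  grid max=6 at (1,2)

(0,2) (0,2)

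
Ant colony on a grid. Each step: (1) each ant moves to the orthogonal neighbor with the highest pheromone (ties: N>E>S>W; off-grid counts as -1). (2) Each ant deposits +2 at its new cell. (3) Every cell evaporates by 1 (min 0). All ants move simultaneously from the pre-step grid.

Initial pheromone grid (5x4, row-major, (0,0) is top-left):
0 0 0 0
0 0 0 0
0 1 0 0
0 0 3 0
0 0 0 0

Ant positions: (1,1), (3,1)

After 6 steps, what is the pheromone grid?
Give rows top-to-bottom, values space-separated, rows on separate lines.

After step 1: ants at (2,1),(3,2)
  0 0 0 0
  0 0 0 0
  0 2 0 0
  0 0 4 0
  0 0 0 0
After step 2: ants at (1,1),(2,2)
  0 0 0 0
  0 1 0 0
  0 1 1 0
  0 0 3 0
  0 0 0 0
After step 3: ants at (2,1),(3,2)
  0 0 0 0
  0 0 0 0
  0 2 0 0
  0 0 4 0
  0 0 0 0
After step 4: ants at (1,1),(2,2)
  0 0 0 0
  0 1 0 0
  0 1 1 0
  0 0 3 0
  0 0 0 0
After step 5: ants at (2,1),(3,2)
  0 0 0 0
  0 0 0 0
  0 2 0 0
  0 0 4 0
  0 0 0 0
After step 6: ants at (1,1),(2,2)
  0 0 0 0
  0 1 0 0
  0 1 1 0
  0 0 3 0
  0 0 0 0

0 0 0 0
0 1 0 0
0 1 1 0
0 0 3 0
0 0 0 0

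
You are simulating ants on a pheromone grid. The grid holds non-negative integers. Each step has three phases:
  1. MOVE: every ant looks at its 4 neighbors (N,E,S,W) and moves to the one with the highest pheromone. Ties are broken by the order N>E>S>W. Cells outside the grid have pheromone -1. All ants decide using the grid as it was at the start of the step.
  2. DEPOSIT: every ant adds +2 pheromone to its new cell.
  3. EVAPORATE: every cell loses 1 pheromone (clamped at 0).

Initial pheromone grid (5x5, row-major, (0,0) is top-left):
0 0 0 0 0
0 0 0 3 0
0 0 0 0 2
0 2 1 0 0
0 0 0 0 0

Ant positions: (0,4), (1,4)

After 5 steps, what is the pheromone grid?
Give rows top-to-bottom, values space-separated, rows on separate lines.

After step 1: ants at (1,4),(1,3)
  0 0 0 0 0
  0 0 0 4 1
  0 0 0 0 1
  0 1 0 0 0
  0 0 0 0 0
After step 2: ants at (1,3),(1,4)
  0 0 0 0 0
  0 0 0 5 2
  0 0 0 0 0
  0 0 0 0 0
  0 0 0 0 0
After step 3: ants at (1,4),(1,3)
  0 0 0 0 0
  0 0 0 6 3
  0 0 0 0 0
  0 0 0 0 0
  0 0 0 0 0
After step 4: ants at (1,3),(1,4)
  0 0 0 0 0
  0 0 0 7 4
  0 0 0 0 0
  0 0 0 0 0
  0 0 0 0 0
After step 5: ants at (1,4),(1,3)
  0 0 0 0 0
  0 0 0 8 5
  0 0 0 0 0
  0 0 0 0 0
  0 0 0 0 0

0 0 0 0 0
0 0 0 8 5
0 0 0 0 0
0 0 0 0 0
0 0 0 0 0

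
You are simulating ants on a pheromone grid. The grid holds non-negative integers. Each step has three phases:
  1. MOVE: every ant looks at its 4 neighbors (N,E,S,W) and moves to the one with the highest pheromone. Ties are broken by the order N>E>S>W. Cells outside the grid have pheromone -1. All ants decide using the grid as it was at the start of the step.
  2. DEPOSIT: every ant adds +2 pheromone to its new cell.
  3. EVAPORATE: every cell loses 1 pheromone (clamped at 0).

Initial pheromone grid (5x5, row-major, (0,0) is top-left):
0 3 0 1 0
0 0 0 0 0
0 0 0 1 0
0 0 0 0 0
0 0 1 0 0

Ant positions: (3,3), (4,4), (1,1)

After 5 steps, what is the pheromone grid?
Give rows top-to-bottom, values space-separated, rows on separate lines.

After step 1: ants at (2,3),(3,4),(0,1)
  0 4 0 0 0
  0 0 0 0 0
  0 0 0 2 0
  0 0 0 0 1
  0 0 0 0 0
After step 2: ants at (1,3),(2,4),(0,2)
  0 3 1 0 0
  0 0 0 1 0
  0 0 0 1 1
  0 0 0 0 0
  0 0 0 0 0
After step 3: ants at (2,3),(2,3),(0,1)
  0 4 0 0 0
  0 0 0 0 0
  0 0 0 4 0
  0 0 0 0 0
  0 0 0 0 0
After step 4: ants at (1,3),(1,3),(0,2)
  0 3 1 0 0
  0 0 0 3 0
  0 0 0 3 0
  0 0 0 0 0
  0 0 0 0 0
After step 5: ants at (2,3),(2,3),(0,1)
  0 4 0 0 0
  0 0 0 2 0
  0 0 0 6 0
  0 0 0 0 0
  0 0 0 0 0

0 4 0 0 0
0 0 0 2 0
0 0 0 6 0
0 0 0 0 0
0 0 0 0 0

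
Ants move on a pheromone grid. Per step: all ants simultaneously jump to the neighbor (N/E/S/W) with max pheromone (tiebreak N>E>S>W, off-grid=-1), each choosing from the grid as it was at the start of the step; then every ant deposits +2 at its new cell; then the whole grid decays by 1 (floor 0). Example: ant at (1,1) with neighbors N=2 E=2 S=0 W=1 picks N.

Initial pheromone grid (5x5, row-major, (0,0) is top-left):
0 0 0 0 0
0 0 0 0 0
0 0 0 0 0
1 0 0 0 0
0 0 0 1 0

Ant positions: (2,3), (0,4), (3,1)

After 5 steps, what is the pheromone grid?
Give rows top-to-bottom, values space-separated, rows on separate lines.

After step 1: ants at (1,3),(1,4),(3,0)
  0 0 0 0 0
  0 0 0 1 1
  0 0 0 0 0
  2 0 0 0 0
  0 0 0 0 0
After step 2: ants at (1,4),(1,3),(2,0)
  0 0 0 0 0
  0 0 0 2 2
  1 0 0 0 0
  1 0 0 0 0
  0 0 0 0 0
After step 3: ants at (1,3),(1,4),(3,0)
  0 0 0 0 0
  0 0 0 3 3
  0 0 0 0 0
  2 0 0 0 0
  0 0 0 0 0
After step 4: ants at (1,4),(1,3),(2,0)
  0 0 0 0 0
  0 0 0 4 4
  1 0 0 0 0
  1 0 0 0 0
  0 0 0 0 0
After step 5: ants at (1,3),(1,4),(3,0)
  0 0 0 0 0
  0 0 0 5 5
  0 0 0 0 0
  2 0 0 0 0
  0 0 0 0 0

0 0 0 0 0
0 0 0 5 5
0 0 0 0 0
2 0 0 0 0
0 0 0 0 0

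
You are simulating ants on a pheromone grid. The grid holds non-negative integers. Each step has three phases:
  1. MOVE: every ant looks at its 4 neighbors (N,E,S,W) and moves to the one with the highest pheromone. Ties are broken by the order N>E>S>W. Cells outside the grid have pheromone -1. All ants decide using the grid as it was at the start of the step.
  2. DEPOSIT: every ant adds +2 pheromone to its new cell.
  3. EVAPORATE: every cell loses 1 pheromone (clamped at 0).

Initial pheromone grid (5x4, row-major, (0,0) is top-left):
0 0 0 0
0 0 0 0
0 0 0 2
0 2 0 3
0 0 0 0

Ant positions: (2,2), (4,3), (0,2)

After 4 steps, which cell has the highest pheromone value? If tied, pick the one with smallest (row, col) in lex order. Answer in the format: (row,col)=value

Answer: (3,3)=9

Derivation:
Step 1: ant0:(2,2)->E->(2,3) | ant1:(4,3)->N->(3,3) | ant2:(0,2)->E->(0,3)
  grid max=4 at (3,3)
Step 2: ant0:(2,3)->S->(3,3) | ant1:(3,3)->N->(2,3) | ant2:(0,3)->S->(1,3)
  grid max=5 at (3,3)
Step 3: ant0:(3,3)->N->(2,3) | ant1:(2,3)->S->(3,3) | ant2:(1,3)->S->(2,3)
  grid max=7 at (2,3)
Step 4: ant0:(2,3)->S->(3,3) | ant1:(3,3)->N->(2,3) | ant2:(2,3)->S->(3,3)
  grid max=9 at (3,3)
Final grid:
  0 0 0 0
  0 0 0 0
  0 0 0 8
  0 0 0 9
  0 0 0 0
Max pheromone 9 at (3,3)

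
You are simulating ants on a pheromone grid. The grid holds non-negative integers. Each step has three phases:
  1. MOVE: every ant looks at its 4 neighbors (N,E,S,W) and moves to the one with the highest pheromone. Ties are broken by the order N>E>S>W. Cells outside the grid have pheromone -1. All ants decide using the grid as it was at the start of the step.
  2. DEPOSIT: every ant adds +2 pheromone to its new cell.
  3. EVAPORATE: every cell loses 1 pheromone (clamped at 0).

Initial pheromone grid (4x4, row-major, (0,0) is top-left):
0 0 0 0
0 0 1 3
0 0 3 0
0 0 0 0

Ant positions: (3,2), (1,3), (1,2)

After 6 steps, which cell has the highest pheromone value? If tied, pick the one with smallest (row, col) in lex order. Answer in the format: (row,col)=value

Answer: (1,2)=13

Derivation:
Step 1: ant0:(3,2)->N->(2,2) | ant1:(1,3)->W->(1,2) | ant2:(1,2)->E->(1,3)
  grid max=4 at (1,3)
Step 2: ant0:(2,2)->N->(1,2) | ant1:(1,2)->E->(1,3) | ant2:(1,3)->W->(1,2)
  grid max=5 at (1,2)
Step 3: ant0:(1,2)->E->(1,3) | ant1:(1,3)->W->(1,2) | ant2:(1,2)->E->(1,3)
  grid max=8 at (1,3)
Step 4: ant0:(1,3)->W->(1,2) | ant1:(1,2)->E->(1,3) | ant2:(1,3)->W->(1,2)
  grid max=9 at (1,2)
Step 5: ant0:(1,2)->E->(1,3) | ant1:(1,3)->W->(1,2) | ant2:(1,2)->E->(1,3)
  grid max=12 at (1,3)
Step 6: ant0:(1,3)->W->(1,2) | ant1:(1,2)->E->(1,3) | ant2:(1,3)->W->(1,2)
  grid max=13 at (1,2)
Final grid:
  0 0 0 0
  0 0 13 13
  0 0 0 0
  0 0 0 0
Max pheromone 13 at (1,2)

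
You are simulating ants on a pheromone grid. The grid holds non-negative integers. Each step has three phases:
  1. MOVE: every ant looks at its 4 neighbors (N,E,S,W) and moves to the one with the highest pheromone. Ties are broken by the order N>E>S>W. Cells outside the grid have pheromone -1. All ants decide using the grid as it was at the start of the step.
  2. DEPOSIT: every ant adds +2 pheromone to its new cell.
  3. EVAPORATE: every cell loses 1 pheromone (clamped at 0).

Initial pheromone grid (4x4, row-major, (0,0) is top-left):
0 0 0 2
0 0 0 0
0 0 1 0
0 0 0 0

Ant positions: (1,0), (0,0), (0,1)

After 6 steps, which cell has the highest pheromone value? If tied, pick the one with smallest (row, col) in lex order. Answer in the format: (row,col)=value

Step 1: ant0:(1,0)->N->(0,0) | ant1:(0,0)->E->(0,1) | ant2:(0,1)->E->(0,2)
  grid max=1 at (0,0)
Step 2: ant0:(0,0)->E->(0,1) | ant1:(0,1)->E->(0,2) | ant2:(0,2)->E->(0,3)
  grid max=2 at (0,1)
Step 3: ant0:(0,1)->E->(0,2) | ant1:(0,2)->E->(0,3) | ant2:(0,3)->W->(0,2)
  grid max=5 at (0,2)
Step 4: ant0:(0,2)->E->(0,3) | ant1:(0,3)->W->(0,2) | ant2:(0,2)->E->(0,3)
  grid max=6 at (0,2)
Step 5: ant0:(0,3)->W->(0,2) | ant1:(0,2)->E->(0,3) | ant2:(0,3)->W->(0,2)
  grid max=9 at (0,2)
Step 6: ant0:(0,2)->E->(0,3) | ant1:(0,3)->W->(0,2) | ant2:(0,2)->E->(0,3)
  grid max=10 at (0,2)
Final grid:
  0 0 10 10
  0 0 0 0
  0 0 0 0
  0 0 0 0
Max pheromone 10 at (0,2)

Answer: (0,2)=10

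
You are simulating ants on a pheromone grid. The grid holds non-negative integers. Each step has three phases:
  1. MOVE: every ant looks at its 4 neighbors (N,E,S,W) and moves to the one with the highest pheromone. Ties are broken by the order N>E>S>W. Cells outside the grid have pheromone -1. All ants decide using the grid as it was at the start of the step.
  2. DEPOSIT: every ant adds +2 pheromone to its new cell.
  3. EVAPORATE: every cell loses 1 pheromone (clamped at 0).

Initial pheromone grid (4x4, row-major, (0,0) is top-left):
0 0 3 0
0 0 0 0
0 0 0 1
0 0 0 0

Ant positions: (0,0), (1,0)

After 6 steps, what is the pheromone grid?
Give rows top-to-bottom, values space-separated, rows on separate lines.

After step 1: ants at (0,1),(0,0)
  1 1 2 0
  0 0 0 0
  0 0 0 0
  0 0 0 0
After step 2: ants at (0,2),(0,1)
  0 2 3 0
  0 0 0 0
  0 0 0 0
  0 0 0 0
After step 3: ants at (0,1),(0,2)
  0 3 4 0
  0 0 0 0
  0 0 0 0
  0 0 0 0
After step 4: ants at (0,2),(0,1)
  0 4 5 0
  0 0 0 0
  0 0 0 0
  0 0 0 0
After step 5: ants at (0,1),(0,2)
  0 5 6 0
  0 0 0 0
  0 0 0 0
  0 0 0 0
After step 6: ants at (0,2),(0,1)
  0 6 7 0
  0 0 0 0
  0 0 0 0
  0 0 0 0

0 6 7 0
0 0 0 0
0 0 0 0
0 0 0 0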